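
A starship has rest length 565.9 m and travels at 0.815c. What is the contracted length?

Proper length L₀ = 565.9 m
γ = 1/√(1 - 0.815²) = 1.726
L = L₀/γ = 565.9/1.726 = 327.9 m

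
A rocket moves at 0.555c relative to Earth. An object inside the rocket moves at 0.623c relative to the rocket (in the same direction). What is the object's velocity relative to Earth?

u = (u' + v)/(1 + u'v/c²)
Numerator: 0.623 + 0.555 = 1.178
Denominator: 1 + 0.345765 = 1.345765
u = 1.178/1.345765 = 0.8753c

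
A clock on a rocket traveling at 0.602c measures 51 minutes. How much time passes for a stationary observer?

Proper time Δt₀ = 51 minutes
γ = 1/√(1 - 0.602²) = 1.2524
Δt = γΔt₀ = 1.2524 × 51 = 63.87 minutes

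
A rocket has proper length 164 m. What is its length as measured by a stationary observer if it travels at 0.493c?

Proper length L₀ = 164 m
γ = 1/√(1 - 0.493²) = 1.149
L = L₀/γ = 164/1.149 = 142.7 m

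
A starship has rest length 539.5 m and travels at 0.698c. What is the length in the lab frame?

Proper length L₀ = 539.5 m
γ = 1/√(1 - 0.698²) = 1.3965
L = L₀/γ = 539.5/1.3965 = 386.3 m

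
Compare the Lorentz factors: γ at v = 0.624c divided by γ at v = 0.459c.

γ₁ = 1/√(1 - 0.624²) = 1.280
γ₂ = 1/√(1 - 0.459²) = 1.126
γ₁/γ₂ = 1.280/1.126 = 1.137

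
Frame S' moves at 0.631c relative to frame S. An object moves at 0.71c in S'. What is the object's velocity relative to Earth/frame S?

u = (u' + v)/(1 + u'v/c²)
Numerator: 0.71 + 0.631 = 1.341
Denominator: 1 + 0.44801 = 1.44801
u = 1.341/1.44801 = 0.9261c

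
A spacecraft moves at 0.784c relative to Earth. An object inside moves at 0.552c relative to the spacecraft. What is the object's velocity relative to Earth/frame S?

u = (u' + v)/(1 + u'v/c²)
Numerator: 0.552 + 0.784 = 1.336
Denominator: 1 + 0.432768 = 1.432768
u = 1.336/1.432768 = 0.9325c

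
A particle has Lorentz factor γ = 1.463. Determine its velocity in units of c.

From γ = 1/√(1 - v²/c²):
1/γ² = 1/1.463² = 0.4672
v²/c² = 1 - 0.4672 = 0.5328
v/c = √(0.5328) = 0.7299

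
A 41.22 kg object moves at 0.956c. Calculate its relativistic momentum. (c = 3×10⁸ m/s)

γ = 1/√(1 - 0.956²) = 3.409
v = 0.956 × 3×10⁸ = 2.868×10⁸ m/s
p = γmv = 3.409 × 41.22 × 2.868×10⁸ = 4.030×10¹⁰ kg·m/s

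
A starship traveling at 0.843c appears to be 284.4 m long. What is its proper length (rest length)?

Contracted length L = 284.4 m
γ = 1/√(1 - 0.843²) = 1.859
L₀ = γL = 1.859 × 284.4 = 528.7 m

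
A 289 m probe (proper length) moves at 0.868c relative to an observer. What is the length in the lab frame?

Proper length L₀ = 289 m
γ = 1/√(1 - 0.868²) = 2.014
L = L₀/γ = 289/2.014 = 143.5 m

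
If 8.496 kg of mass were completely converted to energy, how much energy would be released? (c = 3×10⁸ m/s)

Using E = mc²:
c² = (3×10⁸)² = 9×10¹⁶ m²/s²
E = 8.496 × 9×10¹⁶ = 7.646×10¹⁷ J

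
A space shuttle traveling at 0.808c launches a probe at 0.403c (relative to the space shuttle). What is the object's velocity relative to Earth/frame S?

u = (u' + v)/(1 + u'v/c²)
Numerator: 0.403 + 0.808 = 1.211
Denominator: 1 + 0.325624 = 1.325624
u = 1.211/1.325624 = 0.9135c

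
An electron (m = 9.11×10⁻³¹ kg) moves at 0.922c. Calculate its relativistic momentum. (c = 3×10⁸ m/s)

γ = 1/√(1 - 0.922²) = 2.5827
v = 0.922 × 3×10⁸ = 2.766×10⁸ m/s
p = γmv = 2.5827 × 9.11×10⁻³¹ × 2.766×10⁸ = 6.508×10⁻²² kg·m/s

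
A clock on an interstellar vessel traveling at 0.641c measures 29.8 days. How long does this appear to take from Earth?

Proper time Δt₀ = 29.8 days
γ = 1/√(1 - 0.641²) = 1.303
Δt = γΔt₀ = 1.303 × 29.8 = 38.83 days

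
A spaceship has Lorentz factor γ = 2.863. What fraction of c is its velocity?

From γ = 1/√(1 - v²/c²):
1/γ² = 1/2.863² = 0.1220
v²/c² = 1 - 0.1220 = 0.8780
v/c = √(0.8780) = 0.9370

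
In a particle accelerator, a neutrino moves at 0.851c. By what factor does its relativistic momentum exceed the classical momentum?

p_rel = γmv, p_class = mv
Ratio = γ = 1/√(1 - 0.851²)
= 1/√(0.275799) = 1.904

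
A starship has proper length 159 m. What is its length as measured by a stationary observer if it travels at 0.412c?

Proper length L₀ = 159 m
γ = 1/√(1 - 0.412²) = 1.097
L = L₀/γ = 159/1.097 = 144.9 m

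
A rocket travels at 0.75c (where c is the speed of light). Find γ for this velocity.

v/c = 0.75, so (v/c)² = 0.5625
1 - (v/c)² = 0.4375
γ = 1/√(0.4375) = 1.512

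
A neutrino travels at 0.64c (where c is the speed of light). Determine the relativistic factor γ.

v/c = 0.64, so (v/c)² = 0.4096
1 - (v/c)² = 0.5904
γ = 1/√(0.5904) = 1.301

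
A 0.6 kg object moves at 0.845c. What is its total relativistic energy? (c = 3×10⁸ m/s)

γ = 1/√(1 - 0.845²) = 1.870
mc² = 0.6 × (3×10⁸)² = 5.400×10¹⁶ J
E = γmc² = 1.870 × 5.400×10¹⁶ = 1.010×10¹⁷ J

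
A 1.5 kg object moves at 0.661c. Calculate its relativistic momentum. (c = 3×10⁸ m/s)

γ = 1/√(1 - 0.661²) = 1.3326
v = 0.661 × 3×10⁸ = 1.983×10⁸ m/s
p = γmv = 1.3326 × 1.5 × 1.983×10⁸ = 3.964×10⁸ kg·m/s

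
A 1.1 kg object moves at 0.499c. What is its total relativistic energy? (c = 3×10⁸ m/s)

γ = 1/√(1 - 0.499²) = 1.154
mc² = 1.1 × (3×10⁸)² = 9.900×10¹⁶ J
E = γmc² = 1.154 × 9.900×10¹⁶ = 1.142×10¹⁷ J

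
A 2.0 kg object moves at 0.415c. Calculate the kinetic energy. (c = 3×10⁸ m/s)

γ = 1/√(1 - 0.415²) = 1.09912
γ - 1 = 0.09912
KE = (γ-1)mc² = 0.09912 × 2.0 × (3×10⁸)² = 1.784×10¹⁶ J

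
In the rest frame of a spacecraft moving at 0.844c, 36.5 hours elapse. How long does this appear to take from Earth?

Proper time Δt₀ = 36.5 hours
γ = 1/√(1 - 0.844²) = 1.8645
Δt = γΔt₀ = 1.8645 × 36.5 = 68.05 hours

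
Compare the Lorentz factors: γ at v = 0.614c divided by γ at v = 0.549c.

γ₁ = 1/√(1 - 0.614²) = 1.267
γ₂ = 1/√(1 - 0.549²) = 1.196
γ₁/γ₂ = 1.267/1.196 = 1.059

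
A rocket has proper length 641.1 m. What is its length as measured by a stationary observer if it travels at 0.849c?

Proper length L₀ = 641.1 m
γ = 1/√(1 - 0.849²) = 1.8925
L = L₀/γ = 641.1/1.8925 = 338.8 m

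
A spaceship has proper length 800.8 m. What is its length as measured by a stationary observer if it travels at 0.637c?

Proper length L₀ = 800.8 m
γ = 1/√(1 - 0.637²) = 1.2972
L = L₀/γ = 800.8/1.2972 = 617.3 m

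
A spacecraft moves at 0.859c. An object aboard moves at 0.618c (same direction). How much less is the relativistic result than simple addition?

Classical: u' + v = 0.618 + 0.859 = 1.477c
Relativistic: u = (0.618 + 0.859)/(1 + 0.530862) = 1.477/1.530862 = 0.9648c
Difference: 1.477 - 0.9648 = 0.5122c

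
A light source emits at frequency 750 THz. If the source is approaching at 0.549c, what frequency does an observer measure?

β = v/c = 0.549
(1+β)/(1-β) = 1.549/0.451 = 3.435
Doppler factor = √(3.435) = 1.853
f_obs = 750 × 1.853 = 1390 THz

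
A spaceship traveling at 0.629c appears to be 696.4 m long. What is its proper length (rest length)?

Contracted length L = 696.4 m
γ = 1/√(1 - 0.629²) = 1.2863
L₀ = γL = 1.2863 × 696.4 = 895.8 m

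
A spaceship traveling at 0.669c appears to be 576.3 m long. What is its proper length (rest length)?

Contracted length L = 576.3 m
γ = 1/√(1 - 0.669²) = 1.3454
L₀ = γL = 1.3454 × 576.3 = 775.4 m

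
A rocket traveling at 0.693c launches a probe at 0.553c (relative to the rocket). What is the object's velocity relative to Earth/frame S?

u = (u' + v)/(1 + u'v/c²)
Numerator: 0.553 + 0.693 = 1.246
Denominator: 1 + 0.383229 = 1.383229
u = 1.246/1.383229 = 0.9008c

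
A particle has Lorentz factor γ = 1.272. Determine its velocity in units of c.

From γ = 1/√(1 - v²/c²):
1/γ² = 1/1.272² = 0.6181
v²/c² = 1 - 0.6181 = 0.3819
v/c = √(0.3819) = 0.6180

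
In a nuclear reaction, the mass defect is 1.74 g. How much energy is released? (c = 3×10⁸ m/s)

Convert mass defect: Δm = 1.74 g = 0.00174 kg
E = Δm·c² = 0.00174 × (3×10⁸)²
= 0.00174 × 9×10¹⁶ = 1.566×10¹⁴ J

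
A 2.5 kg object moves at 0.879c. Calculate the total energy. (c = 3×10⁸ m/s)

γ = 1/√(1 - 0.879²) = 2.0972
mc² = 2.5 × (3×10⁸)² = 2.250×10¹⁷ J
E = γmc² = 2.0972 × 2.250×10¹⁷ = 4.719×10¹⁷ J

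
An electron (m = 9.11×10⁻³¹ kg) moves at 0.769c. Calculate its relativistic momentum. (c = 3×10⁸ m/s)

γ = 1/√(1 - 0.769²) = 1.5643
v = 0.769 × 3×10⁸ = 2.307×10⁸ m/s
p = γmv = 1.5643 × 9.11×10⁻³¹ × 2.307×10⁸ = 3.288×10⁻²² kg·m/s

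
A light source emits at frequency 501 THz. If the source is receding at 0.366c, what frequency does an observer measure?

β = v/c = 0.366
(1-β)/(1+β) = 0.634/1.366 = 0.46413
Doppler factor = √(0.46413) = 0.6813
f_obs = 501 × 0.6813 = 341.3 THz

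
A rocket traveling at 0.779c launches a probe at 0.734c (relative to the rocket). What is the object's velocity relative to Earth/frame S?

u = (u' + v)/(1 + u'v/c²)
Numerator: 0.734 + 0.779 = 1.513
Denominator: 1 + 0.571786 = 1.571786
u = 1.513/1.571786 = 0.9626c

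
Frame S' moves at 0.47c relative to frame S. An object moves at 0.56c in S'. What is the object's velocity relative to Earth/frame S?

u = (u' + v)/(1 + u'v/c²)
Numerator: 0.56 + 0.47 = 1.03
Denominator: 1 + 0.2632 = 1.2632
u = 1.03/1.2632 = 0.8154c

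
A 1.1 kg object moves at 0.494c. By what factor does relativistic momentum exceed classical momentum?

p_rel = γmv, p_class = mv
Ratio = γ = 1/√(1 - 0.494²) = 1.150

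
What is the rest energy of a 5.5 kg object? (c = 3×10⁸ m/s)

c² = (3×10⁸)² = 9.000×10¹⁶ m²/s²
E₀ = mc² = 5.5 × 9.000×10¹⁶ = 4.950×10¹⁷ J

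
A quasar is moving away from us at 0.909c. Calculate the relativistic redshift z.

β = 0.909
(1+β)/(1-β) = 1.909/0.091 = 20.98
√(20.98) = 4.580
z = 4.580 - 1 = 3.580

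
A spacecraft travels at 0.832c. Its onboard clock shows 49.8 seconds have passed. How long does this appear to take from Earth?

Proper time Δt₀ = 49.8 seconds
γ = 1/√(1 - 0.832²) = 1.80253
Δt = γΔt₀ = 1.80253 × 49.8 = 89.77 seconds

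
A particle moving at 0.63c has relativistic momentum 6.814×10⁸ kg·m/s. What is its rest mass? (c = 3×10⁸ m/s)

γ = 1/√(1 - 0.63²) = 1.2877
v = 0.63 × 3×10⁸ = 1.890×10⁸ m/s
m = p/(γv) = 6.814×10⁸/(1.2877 × 1.890×10⁸) = 2.800 kg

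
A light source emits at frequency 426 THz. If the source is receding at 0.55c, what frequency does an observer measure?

β = v/c = 0.55
(1-β)/(1+β) = 0.45/1.55 = 0.2903
Doppler factor = √(0.2903) = 0.5388
f_obs = 426 × 0.5388 = 229.5 THz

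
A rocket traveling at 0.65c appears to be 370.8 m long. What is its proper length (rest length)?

Contracted length L = 370.8 m
γ = 1/√(1 - 0.65²) = 1.3159
L₀ = γL = 1.3159 × 370.8 = 487.9 m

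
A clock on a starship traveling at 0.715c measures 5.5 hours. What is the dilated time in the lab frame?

Proper time Δt₀ = 5.5 hours
γ = 1/√(1 - 0.715²) = 1.4304
Δt = γΔt₀ = 1.4304 × 5.5 = 7.867 hours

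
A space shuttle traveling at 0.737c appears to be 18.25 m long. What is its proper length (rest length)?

Contracted length L = 18.25 m
γ = 1/√(1 - 0.737²) = 1.4795
L₀ = γL = 1.4795 × 18.25 = 27.00 m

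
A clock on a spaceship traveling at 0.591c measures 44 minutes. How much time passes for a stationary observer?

Proper time Δt₀ = 44 minutes
γ = 1/√(1 - 0.591²) = 1.2397
Δt = γΔt₀ = 1.2397 × 44 = 54.55 minutes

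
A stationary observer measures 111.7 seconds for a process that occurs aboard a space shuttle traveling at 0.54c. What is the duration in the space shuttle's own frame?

Dilated time Δt = 111.7 seconds
γ = 1/√(1 - 0.54²) = 1.18812
Δt₀ = Δt/γ = 111.7/1.18812 = 94.01 seconds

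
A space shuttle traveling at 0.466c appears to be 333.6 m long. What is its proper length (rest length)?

Contracted length L = 333.6 m
γ = 1/√(1 - 0.466²) = 1.130
L₀ = γL = 1.130 × 333.6 = 377.0 m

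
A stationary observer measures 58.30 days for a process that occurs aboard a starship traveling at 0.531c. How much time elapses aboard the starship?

Dilated time Δt = 58.30 days
γ = 1/√(1 - 0.531²) = 1.1801
Δt₀ = Δt/γ = 58.30/1.1801 = 49.40 days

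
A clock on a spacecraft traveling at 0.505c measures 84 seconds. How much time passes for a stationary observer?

Proper time Δt₀ = 84 seconds
γ = 1/√(1 - 0.505²) = 1.1586
Δt = γΔt₀ = 1.1586 × 84 = 97.32 seconds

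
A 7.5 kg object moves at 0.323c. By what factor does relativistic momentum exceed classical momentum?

p_rel = γmv, p_class = mv
Ratio = γ = 1/√(1 - 0.323²) = 1.057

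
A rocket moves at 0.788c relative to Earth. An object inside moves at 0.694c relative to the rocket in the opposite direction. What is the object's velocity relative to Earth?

Object's velocity in rocket frame is u' = -0.694c
u = (u' + v)/(1 + u'v/c²) = (v - 0.694)/(1 - 0.694·v/c²)
Numerator: 0.788 - 0.694 = 0.094
Denominator: 1 - 0.546872 = 0.453128
u = 0.094/0.453128 = 0.2074c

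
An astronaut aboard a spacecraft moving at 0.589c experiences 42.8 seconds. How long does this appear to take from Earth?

Proper time Δt₀ = 42.8 seconds
γ = 1/√(1 - 0.589²) = 1.2374
Δt = γΔt₀ = 1.2374 × 42.8 = 52.96 seconds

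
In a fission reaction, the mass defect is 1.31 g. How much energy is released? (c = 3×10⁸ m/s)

Convert mass defect: Δm = 1.31 g = 0.00131 kg
E = Δm·c² = 0.00131 × (3×10⁸)²
= 0.00131 × 9×10¹⁶ = 1.179×10¹⁴ J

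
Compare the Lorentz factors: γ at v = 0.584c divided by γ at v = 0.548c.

γ₁ = 1/√(1 - 0.584²) = 1.2319
γ₂ = 1/√(1 - 0.548²) = 1.1955
γ₁/γ₂ = 1.2319/1.1955 = 1.030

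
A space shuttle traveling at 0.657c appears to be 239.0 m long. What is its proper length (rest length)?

Contracted length L = 239.0 m
γ = 1/√(1 - 0.657²) = 1.3265
L₀ = γL = 1.3265 × 239.0 = 317.0 m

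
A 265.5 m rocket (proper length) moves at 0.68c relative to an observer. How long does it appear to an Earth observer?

Proper length L₀ = 265.5 m
γ = 1/√(1 - 0.68²) = 1.3639
L = L₀/γ = 265.5/1.3639 = 194.7 m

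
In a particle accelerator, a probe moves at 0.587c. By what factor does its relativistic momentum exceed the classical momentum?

p_rel = γmv, p_class = mv
Ratio = γ = 1/√(1 - 0.587²)
= 1/√(0.655431) = 1.235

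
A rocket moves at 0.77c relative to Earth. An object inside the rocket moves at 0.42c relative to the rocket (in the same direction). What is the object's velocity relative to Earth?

u = (u' + v)/(1 + u'v/c²)
Numerator: 0.42 + 0.77 = 1.19
Denominator: 1 + 0.3234 = 1.3234
u = 1.19/1.3234 = 0.8992c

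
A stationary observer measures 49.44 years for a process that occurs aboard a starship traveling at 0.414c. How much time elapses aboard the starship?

Dilated time Δt = 49.44 years
γ = 1/√(1 - 0.414²) = 1.0986
Δt₀ = Δt/γ = 49.44/1.0986 = 45.00 years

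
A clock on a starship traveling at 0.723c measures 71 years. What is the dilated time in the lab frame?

Proper time Δt₀ = 71 years
γ = 1/√(1 - 0.723²) = 1.4475
Δt = γΔt₀ = 1.4475 × 71 = 102.8 years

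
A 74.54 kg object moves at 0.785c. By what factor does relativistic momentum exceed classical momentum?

p_rel = γmv, p_class = mv
Ratio = γ = 1/√(1 - 0.785²) = 1.614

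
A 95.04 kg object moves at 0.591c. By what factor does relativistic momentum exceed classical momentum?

p_rel = γmv, p_class = mv
Ratio = γ = 1/√(1 - 0.591²) = 1.240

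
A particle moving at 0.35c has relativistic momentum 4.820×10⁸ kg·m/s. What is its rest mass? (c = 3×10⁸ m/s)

γ = 1/√(1 - 0.35²) = 1.0675
v = 0.35 × 3×10⁸ = 1.050×10⁸ m/s
m = p/(γv) = 4.820×10⁸/(1.0675 × 1.050×10⁸) = 4.300 kg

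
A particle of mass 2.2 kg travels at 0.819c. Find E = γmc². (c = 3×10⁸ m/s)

γ = 1/√(1 - 0.819²) = 1.743
mc² = 2.2 × (3×10⁸)² = 1.980×10¹⁷ J
E = γmc² = 1.743 × 1.980×10¹⁷ = 3.451×10¹⁷ J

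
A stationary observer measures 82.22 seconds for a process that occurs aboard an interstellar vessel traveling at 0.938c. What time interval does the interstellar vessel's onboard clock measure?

Dilated time Δt = 82.22 seconds
γ = 1/√(1 - 0.938²) = 2.885
Δt₀ = Δt/γ = 82.22/2.885 = 28.50 seconds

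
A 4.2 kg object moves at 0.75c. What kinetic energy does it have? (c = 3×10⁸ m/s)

γ = 1/√(1 - 0.75²) = 1.5119
γ - 1 = 0.5119
KE = (γ-1)mc² = 0.5119 × 4.2 × (3×10⁸)² = 1.935×10¹⁷ J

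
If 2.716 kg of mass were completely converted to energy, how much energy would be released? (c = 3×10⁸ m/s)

Using E = mc²:
c² = (3×10⁸)² = 9×10¹⁶ m²/s²
E = 2.716 × 9×10¹⁶ = 2.444×10¹⁷ J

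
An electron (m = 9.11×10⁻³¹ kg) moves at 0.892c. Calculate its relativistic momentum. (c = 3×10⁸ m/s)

γ = 1/√(1 - 0.892²) = 2.2122
v = 0.892 × 3×10⁸ = 2.676×10⁸ m/s
p = γmv = 2.2122 × 9.11×10⁻³¹ × 2.676×10⁸ = 5.393×10⁻²² kg·m/s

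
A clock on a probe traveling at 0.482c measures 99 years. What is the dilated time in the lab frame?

Proper time Δt₀ = 99 years
γ = 1/√(1 - 0.482²) = 1.141
Δt = γΔt₀ = 1.141 × 99 = 113.0 years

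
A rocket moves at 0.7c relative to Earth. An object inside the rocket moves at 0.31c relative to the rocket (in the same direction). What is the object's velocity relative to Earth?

u = (u' + v)/(1 + u'v/c²)
Numerator: 0.31 + 0.7 = 1.01
Denominator: 1 + 0.217 = 1.217
u = 1.01/1.217 = 0.8299c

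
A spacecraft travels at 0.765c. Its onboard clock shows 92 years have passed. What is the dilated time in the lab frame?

Proper time Δt₀ = 92 years
γ = 1/√(1 - 0.765²) = 1.553
Δt = γΔt₀ = 1.553 × 92 = 142.9 years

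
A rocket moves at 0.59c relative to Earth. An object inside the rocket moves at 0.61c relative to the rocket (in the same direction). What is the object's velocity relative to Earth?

u = (u' + v)/(1 + u'v/c²)
Numerator: 0.61 + 0.59 = 1.2
Denominator: 1 + 0.3599 = 1.3599
u = 1.2/1.3599 = 0.8824c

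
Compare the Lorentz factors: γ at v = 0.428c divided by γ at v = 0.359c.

γ₁ = 1/√(1 - 0.428²) = 1.106
γ₂ = 1/√(1 - 0.359²) = 1.071
γ₁/γ₂ = 1.106/1.071 = 1.033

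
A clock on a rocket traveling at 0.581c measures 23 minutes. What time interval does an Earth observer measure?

Proper time Δt₀ = 23 minutes
γ = 1/√(1 - 0.581²) = 1.2286
Δt = γΔt₀ = 1.2286 × 23 = 28.26 minutes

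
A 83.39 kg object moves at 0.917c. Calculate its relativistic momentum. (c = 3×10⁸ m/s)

γ = 1/√(1 - 0.917²) = 2.507
v = 0.917 × 3×10⁸ = 2.751×10⁸ m/s
p = γmv = 2.507 × 83.39 × 2.751×10⁸ = 5.751×10¹⁰ kg·m/s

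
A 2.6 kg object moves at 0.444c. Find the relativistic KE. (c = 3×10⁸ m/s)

γ = 1/√(1 - 0.444²) = 1.11604
γ - 1 = 0.11604
KE = (γ-1)mc² = 0.11604 × 2.6 × (3×10⁸)² = 2.715×10¹⁶ J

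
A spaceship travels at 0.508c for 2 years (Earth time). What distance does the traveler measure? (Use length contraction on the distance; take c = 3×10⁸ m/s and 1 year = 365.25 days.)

Earth distance: d = v × t = 0.508c × 2 yr = 9.619×10¹⁵ m
γ = 1.161
d' = d/γ = 9.619×10¹⁵/1.161 = 8.285×10¹⁵ m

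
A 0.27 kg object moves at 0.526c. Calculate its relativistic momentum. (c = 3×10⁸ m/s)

γ = 1/√(1 - 0.526²) = 1.176
v = 0.526 × 3×10⁸ = 1.578×10⁸ m/s
p = γmv = 1.176 × 0.27 × 1.578×10⁸ = 5.010×10⁷ kg·m/s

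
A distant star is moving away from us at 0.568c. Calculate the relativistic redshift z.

β = 0.568
(1+β)/(1-β) = 1.568/0.432 = 3.6296
√(3.6296) = 1.9052
z = 1.9052 - 1 = 0.9052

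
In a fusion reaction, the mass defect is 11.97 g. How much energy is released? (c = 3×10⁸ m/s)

Convert mass defect: Δm = 11.97 g = 0.01197 kg
E = Δm·c² = 0.01197 × (3×10⁸)²
= 0.01197 × 9×10¹⁶ = 1.077×10¹⁵ J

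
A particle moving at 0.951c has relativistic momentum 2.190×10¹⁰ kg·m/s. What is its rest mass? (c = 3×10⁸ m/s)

γ = 1/√(1 - 0.951²) = 3.2342
v = 0.951 × 3×10⁸ = 2.853×10⁸ m/s
m = p/(γv) = 2.190×10¹⁰/(3.2342 × 2.853×10⁸) = 23.73 kg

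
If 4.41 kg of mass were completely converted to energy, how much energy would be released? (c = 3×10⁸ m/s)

Using E = mc²:
c² = (3×10⁸)² = 9×10¹⁶ m²/s²
E = 4.41 × 9×10¹⁶ = 3.969×10¹⁷ J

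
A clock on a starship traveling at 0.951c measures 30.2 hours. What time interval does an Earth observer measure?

Proper time Δt₀ = 30.2 hours
γ = 1/√(1 - 0.951²) = 3.234
Δt = γΔt₀ = 3.234 × 30.2 = 97.67 hours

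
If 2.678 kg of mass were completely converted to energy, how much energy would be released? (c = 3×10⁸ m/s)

Using E = mc²:
c² = (3×10⁸)² = 9×10¹⁶ m²/s²
E = 2.678 × 9×10¹⁶ = 2.410×10¹⁷ J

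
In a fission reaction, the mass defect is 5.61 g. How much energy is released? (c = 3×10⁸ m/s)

Convert mass defect: Δm = 5.61 g = 0.00561 kg
E = Δm·c² = 0.00561 × (3×10⁸)²
= 0.00561 × 9×10¹⁶ = 5.049×10¹⁴ J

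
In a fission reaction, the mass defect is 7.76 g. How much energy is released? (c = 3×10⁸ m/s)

Convert mass defect: Δm = 7.76 g = 0.00776 kg
E = Δm·c² = 0.00776 × (3×10⁸)²
= 0.00776 × 9×10¹⁶ = 6.984×10¹⁴ J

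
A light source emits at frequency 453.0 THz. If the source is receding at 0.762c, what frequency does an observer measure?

β = v/c = 0.762
(1-β)/(1+β) = 0.238/1.762 = 0.13507
Doppler factor = √(0.13507) = 0.3675
f_obs = 453.0 × 0.3675 = 166.5 THz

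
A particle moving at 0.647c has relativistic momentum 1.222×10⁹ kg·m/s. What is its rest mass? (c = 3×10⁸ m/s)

γ = 1/√(1 - 0.647²) = 1.3115
v = 0.647 × 3×10⁸ = 1.941×10⁸ m/s
m = p/(γv) = 1.222×10⁹/(1.3115 × 1.941×10⁸) = 4.800 kg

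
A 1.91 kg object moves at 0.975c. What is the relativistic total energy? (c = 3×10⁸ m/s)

γ = 1/√(1 - 0.975²) = 4.500
mc² = 1.91 × (3×10⁸)² = 1.719×10¹⁷ J
E = γmc² = 4.500 × 1.719×10¹⁷ = 7.736×10¹⁷ J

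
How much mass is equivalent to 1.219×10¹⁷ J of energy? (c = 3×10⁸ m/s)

From E = mc², we get m = E/c²
c² = (3×10⁸)² = 9×10¹⁶ m²/s²
m = 1.219×10¹⁷ / 9×10¹⁶ = 1.354 kg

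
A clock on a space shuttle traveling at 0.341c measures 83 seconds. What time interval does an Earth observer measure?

Proper time Δt₀ = 83 seconds
γ = 1/√(1 - 0.341²) = 1.06376
Δt = γΔt₀ = 1.06376 × 83 = 88.29 seconds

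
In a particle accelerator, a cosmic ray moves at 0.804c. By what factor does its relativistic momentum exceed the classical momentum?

p_rel = γmv, p_class = mv
Ratio = γ = 1/√(1 - 0.804²)
= 1/√(0.353584) = 1.682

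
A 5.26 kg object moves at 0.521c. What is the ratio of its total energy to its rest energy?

E = γmc², E₀ = mc²
E/E₀ = γ = 1/√(1 - 0.521²) = 1.172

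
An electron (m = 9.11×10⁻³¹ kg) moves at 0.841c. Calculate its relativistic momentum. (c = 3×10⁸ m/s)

γ = 1/√(1 - 0.841²) = 1.848
v = 0.841 × 3×10⁸ = 2.523×10⁸ m/s
p = γmv = 1.848 × 9.11×10⁻³¹ × 2.523×10⁸ = 4.248×10⁻²² kg·m/s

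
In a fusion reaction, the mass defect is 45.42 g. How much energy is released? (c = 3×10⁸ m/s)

Convert mass defect: Δm = 45.42 g = 0.04542 kg
E = Δm·c² = 0.04542 × (3×10⁸)²
= 0.04542 × 9×10¹⁶ = 4.088×10¹⁵ J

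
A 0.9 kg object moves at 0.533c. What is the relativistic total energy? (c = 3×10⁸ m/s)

γ = 1/√(1 - 0.533²) = 1.1819
mc² = 0.9 × (3×10⁸)² = 8.100×10¹⁶ J
E = γmc² = 1.1819 × 8.100×10¹⁶ = 9.573×10¹⁶ J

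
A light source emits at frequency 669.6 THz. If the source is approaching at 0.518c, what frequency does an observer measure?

β = v/c = 0.518
(1+β)/(1-β) = 1.518/0.482 = 3.14938
Doppler factor = √(3.14938) = 1.7746
f_obs = 669.6 × 1.7746 = 1188 THz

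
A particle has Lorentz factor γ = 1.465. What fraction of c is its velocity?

From γ = 1/√(1 - v²/c²):
1/γ² = 1/1.465² = 0.4659
v²/c² = 1 - 0.4659 = 0.5341
v/c = √(0.5341) = 0.7308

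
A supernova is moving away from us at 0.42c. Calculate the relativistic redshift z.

β = 0.42
(1+β)/(1-β) = 1.42/0.58 = 2.4483
√(2.4483) = 1.5647
z = 1.5647 - 1 = 0.5647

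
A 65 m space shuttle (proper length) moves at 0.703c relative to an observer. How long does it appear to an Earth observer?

Proper length L₀ = 65 m
γ = 1/√(1 - 0.703²) = 1.406
L = L₀/γ = 65/1.406 = 46.23 m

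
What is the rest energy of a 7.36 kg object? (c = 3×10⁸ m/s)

c² = (3×10⁸)² = 9.000×10¹⁶ m²/s²
E₀ = mc² = 7.36 × 9.000×10¹⁶ = 6.624×10¹⁷ J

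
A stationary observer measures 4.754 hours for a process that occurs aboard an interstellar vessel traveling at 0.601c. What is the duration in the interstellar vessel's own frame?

Dilated time Δt = 4.754 hours
γ = 1/√(1 - 0.601²) = 1.251
Δt₀ = Δt/γ = 4.754/1.251 = 3.800 hours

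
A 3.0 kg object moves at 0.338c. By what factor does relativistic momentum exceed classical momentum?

p_rel = γmv, p_class = mv
Ratio = γ = 1/√(1 - 0.338²) = 1.063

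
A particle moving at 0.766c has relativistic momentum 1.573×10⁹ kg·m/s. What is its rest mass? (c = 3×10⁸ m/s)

γ = 1/√(1 - 0.766²) = 1.5556
v = 0.766 × 3×10⁸ = 2.298×10⁸ m/s
m = p/(γv) = 1.573×10⁹/(1.5556 × 2.298×10⁸) = 4.400 kg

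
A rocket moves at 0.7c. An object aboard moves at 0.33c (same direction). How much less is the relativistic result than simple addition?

Classical: u' + v = 0.33 + 0.7 = 1.03c
Relativistic: u = (0.33 + 0.7)/(1 + 0.231) = 1.03/1.231 = 0.8367c
Difference: 1.03 - 0.8367 = 0.1933c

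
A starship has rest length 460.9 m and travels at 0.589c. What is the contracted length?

Proper length L₀ = 460.9 m
γ = 1/√(1 - 0.589²) = 1.2374
L = L₀/γ = 460.9/1.2374 = 372.5 m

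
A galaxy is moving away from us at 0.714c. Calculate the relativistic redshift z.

β = 0.714
(1+β)/(1-β) = 1.714/0.286 = 5.993
√(5.993) = 2.448
z = 2.448 - 1 = 1.448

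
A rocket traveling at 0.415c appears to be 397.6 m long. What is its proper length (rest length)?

Contracted length L = 397.6 m
γ = 1/√(1 - 0.415²) = 1.099
L₀ = γL = 1.099 × 397.6 = 437.0 m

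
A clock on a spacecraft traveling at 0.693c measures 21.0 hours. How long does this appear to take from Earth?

Proper time Δt₀ = 21.0 hours
γ = 1/√(1 - 0.693²) = 1.387
Δt = γΔt₀ = 1.387 × 21.0 = 29.13 hours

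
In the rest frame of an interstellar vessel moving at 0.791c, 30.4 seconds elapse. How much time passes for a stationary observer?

Proper time Δt₀ = 30.4 seconds
γ = 1/√(1 - 0.791²) = 1.6345
Δt = γΔt₀ = 1.6345 × 30.4 = 49.69 seconds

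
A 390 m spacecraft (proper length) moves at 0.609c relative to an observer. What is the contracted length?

Proper length L₀ = 390 m
γ = 1/√(1 - 0.609²) = 1.261
L = L₀/γ = 390/1.261 = 309.3 m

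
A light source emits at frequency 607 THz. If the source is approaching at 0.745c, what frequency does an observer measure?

β = v/c = 0.745
(1+β)/(1-β) = 1.745/0.255 = 6.843
Doppler factor = √(6.843) = 2.616
f_obs = 607 × 2.616 = 1588 THz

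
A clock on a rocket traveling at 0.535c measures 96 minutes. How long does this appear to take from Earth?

Proper time Δt₀ = 96 minutes
γ = 1/√(1 - 0.535²) = 1.1836
Δt = γΔt₀ = 1.1836 × 96 = 113.6 minutes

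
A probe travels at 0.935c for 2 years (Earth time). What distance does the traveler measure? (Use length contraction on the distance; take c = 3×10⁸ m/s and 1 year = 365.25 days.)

Earth distance: d = v × t = 0.935c × 2 yr = 1.7704×10¹⁶ m
γ = 2.8197
d' = d/γ = 1.7704×10¹⁶/2.8197 = 6.279×10¹⁵ m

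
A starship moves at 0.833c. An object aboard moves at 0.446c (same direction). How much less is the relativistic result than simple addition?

Classical: u' + v = 0.446 + 0.833 = 1.279c
Relativistic: u = (0.446 + 0.833)/(1 + 0.371518) = 1.279/1.371518 = 0.9325c
Difference: 1.279 - 0.9325 = 0.3465c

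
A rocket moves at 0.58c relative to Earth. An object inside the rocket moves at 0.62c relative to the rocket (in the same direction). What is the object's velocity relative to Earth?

u = (u' + v)/(1 + u'v/c²)
Numerator: 0.62 + 0.58 = 1.2
Denominator: 1 + 0.3596 = 1.3596
u = 1.2/1.3596 = 0.8826c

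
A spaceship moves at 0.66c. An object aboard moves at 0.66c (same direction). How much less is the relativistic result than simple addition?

Classical: u' + v = 0.66 + 0.66 = 1.32c
Relativistic: u = (0.66 + 0.66)/(1 + 0.4356) = 1.32/1.4356 = 0.9195c
Difference: 1.32 - 0.9195 = 0.4005c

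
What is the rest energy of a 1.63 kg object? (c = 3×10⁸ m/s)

c² = (3×10⁸)² = 9.000×10¹⁶ m²/s²
E₀ = mc² = 1.63 × 9.000×10¹⁶ = 1.467×10¹⁷ J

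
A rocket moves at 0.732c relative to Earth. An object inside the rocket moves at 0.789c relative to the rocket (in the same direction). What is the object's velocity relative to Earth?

u = (u' + v)/(1 + u'v/c²)
Numerator: 0.789 + 0.732 = 1.521
Denominator: 1 + 0.577548 = 1.577548
u = 1.521/1.577548 = 0.9642c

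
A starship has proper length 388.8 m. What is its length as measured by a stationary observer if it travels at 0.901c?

Proper length L₀ = 388.8 m
γ = 1/√(1 - 0.901²) = 2.305
L = L₀/γ = 388.8/2.305 = 168.7 m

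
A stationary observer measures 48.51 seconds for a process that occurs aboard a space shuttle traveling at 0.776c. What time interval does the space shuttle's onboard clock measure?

Dilated time Δt = 48.51 seconds
γ = 1/√(1 - 0.776²) = 1.5855
Δt₀ = Δt/γ = 48.51/1.5855 = 30.60 seconds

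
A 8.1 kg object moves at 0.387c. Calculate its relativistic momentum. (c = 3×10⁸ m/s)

γ = 1/√(1 - 0.387²) = 1.085
v = 0.387 × 3×10⁸ = 1.161×10⁸ m/s
p = γmv = 1.085 × 8.1 × 1.161×10⁸ = 1.020×10⁹ kg·m/s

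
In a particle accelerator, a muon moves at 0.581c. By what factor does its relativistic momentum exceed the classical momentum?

p_rel = γmv, p_class = mv
Ratio = γ = 1/√(1 - 0.581²)
= 1/√(0.662439) = 1.229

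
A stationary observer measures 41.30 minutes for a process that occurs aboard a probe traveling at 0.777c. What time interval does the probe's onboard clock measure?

Dilated time Δt = 41.30 minutes
γ = 1/√(1 - 0.777²) = 1.5886
Δt₀ = Δt/γ = 41.30/1.5886 = 26.00 minutes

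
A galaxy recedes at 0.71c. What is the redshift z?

β = 0.71
(1+β)/(1-β) = 1.71/0.29 = 5.897
√(5.897) = 2.428
z = 2.428 - 1 = 1.428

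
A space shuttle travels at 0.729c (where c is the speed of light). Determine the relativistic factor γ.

v/c = 0.729, so (v/c)² = 0.531441
1 - (v/c)² = 0.468559
γ = 1/√(0.468559) = 1.461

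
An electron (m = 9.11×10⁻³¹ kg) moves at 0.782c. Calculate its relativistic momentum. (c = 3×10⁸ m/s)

γ = 1/√(1 - 0.782²) = 1.6044
v = 0.782 × 3×10⁸ = 2.346×10⁸ m/s
p = γmv = 1.6044 × 9.11×10⁻³¹ × 2.346×10⁸ = 3.429×10⁻²² kg·m/s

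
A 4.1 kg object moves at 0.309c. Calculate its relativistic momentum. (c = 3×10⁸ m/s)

γ = 1/√(1 - 0.309²) = 1.0515
v = 0.309 × 3×10⁸ = 9.270×10⁷ m/s
p = γmv = 1.0515 × 4.1 × 9.270×10⁷ = 3.996×10⁸ kg·m/s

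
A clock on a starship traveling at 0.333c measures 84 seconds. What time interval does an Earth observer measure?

Proper time Δt₀ = 84 seconds
γ = 1/√(1 - 0.333²) = 1.0605
Δt = γΔt₀ = 1.0605 × 84 = 89.08 seconds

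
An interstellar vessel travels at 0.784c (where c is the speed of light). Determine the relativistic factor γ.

v/c = 0.784, so (v/c)² = 0.614656
1 - (v/c)² = 0.385344
γ = 1/√(0.385344) = 1.611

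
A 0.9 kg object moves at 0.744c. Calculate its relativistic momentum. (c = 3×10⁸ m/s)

γ = 1/√(1 - 0.744²) = 1.4966
v = 0.744 × 3×10⁸ = 2.232×10⁸ m/s
p = γmv = 1.4966 × 0.9 × 2.232×10⁸ = 3.006×10⁸ kg·m/s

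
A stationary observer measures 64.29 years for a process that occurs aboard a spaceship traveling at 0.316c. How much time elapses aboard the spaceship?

Dilated time Δt = 64.29 years
γ = 1/√(1 - 0.316²) = 1.054
Δt₀ = Δt/γ = 64.29/1.054 = 61.00 years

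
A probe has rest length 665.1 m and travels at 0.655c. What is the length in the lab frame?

Proper length L₀ = 665.1 m
γ = 1/√(1 - 0.655²) = 1.3234
L = L₀/γ = 665.1/1.3234 = 502.6 m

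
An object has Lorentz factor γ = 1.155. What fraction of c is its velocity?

From γ = 1/√(1 - v²/c²):
1/γ² = 1/1.155² = 0.7496
v²/c² = 1 - 0.7496 = 0.2504
v/c = √(0.2504) = 0.5004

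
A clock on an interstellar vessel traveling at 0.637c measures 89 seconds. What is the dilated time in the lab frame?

Proper time Δt₀ = 89 seconds
γ = 1/√(1 - 0.637²) = 1.2972
Δt = γΔt₀ = 1.2972 × 89 = 115.5 seconds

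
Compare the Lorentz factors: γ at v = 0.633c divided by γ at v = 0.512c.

γ₁ = 1/√(1 - 0.633²) = 1.292
γ₂ = 1/√(1 - 0.512²) = 1.164
γ₁/γ₂ = 1.292/1.164 = 1.110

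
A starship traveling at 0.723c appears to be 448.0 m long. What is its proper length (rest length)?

Contracted length L = 448.0 m
γ = 1/√(1 - 0.723²) = 1.4475
L₀ = γL = 1.4475 × 448.0 = 648.5 m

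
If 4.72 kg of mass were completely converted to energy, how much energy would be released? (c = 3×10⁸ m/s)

Using E = mc²:
c² = (3×10⁸)² = 9×10¹⁶ m²/s²
E = 4.72 × 9×10¹⁶ = 4.248×10¹⁷ J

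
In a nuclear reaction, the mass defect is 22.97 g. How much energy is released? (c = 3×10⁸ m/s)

Convert mass defect: Δm = 22.97 g = 0.02297 kg
E = Δm·c² = 0.02297 × (3×10⁸)²
= 0.02297 × 9×10¹⁶ = 2.067×10¹⁵ J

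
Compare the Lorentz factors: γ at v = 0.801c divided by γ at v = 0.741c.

γ₁ = 1/√(1 - 0.801²) = 1.670
γ₂ = 1/√(1 - 0.741²) = 1.489
γ₁/γ₂ = 1.670/1.489 = 1.122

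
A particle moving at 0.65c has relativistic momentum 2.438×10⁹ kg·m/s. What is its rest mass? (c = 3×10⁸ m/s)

γ = 1/√(1 - 0.65²) = 1.3159
v = 0.65 × 3×10⁸ = 1.950×10⁸ m/s
m = p/(γv) = 2.438×10⁹/(1.3159 × 1.950×10⁸) = 9.501 kg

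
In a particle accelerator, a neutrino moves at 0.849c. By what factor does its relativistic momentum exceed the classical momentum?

p_rel = γmv, p_class = mv
Ratio = γ = 1/√(1 - 0.849²)
= 1/√(0.279199) = 1.893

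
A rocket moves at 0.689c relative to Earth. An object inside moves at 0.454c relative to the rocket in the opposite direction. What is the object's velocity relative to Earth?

Object's velocity in rocket frame is u' = -0.454c
u = (u' + v)/(1 + u'v/c²) = (v - 0.454)/(1 - 0.454·v/c²)
Numerator: 0.689 - 0.454 = 0.235
Denominator: 1 - 0.312806 = 0.687194
u = 0.235/0.687194 = 0.3420c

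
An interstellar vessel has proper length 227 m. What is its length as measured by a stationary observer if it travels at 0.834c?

Proper length L₀ = 227 m
γ = 1/√(1 - 0.834²) = 1.812
L = L₀/γ = 227/1.812 = 125.3 m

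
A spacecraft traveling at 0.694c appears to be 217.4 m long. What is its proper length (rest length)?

Contracted length L = 217.4 m
γ = 1/√(1 - 0.694²) = 1.389
L₀ = γL = 1.389 × 217.4 = 302.0 m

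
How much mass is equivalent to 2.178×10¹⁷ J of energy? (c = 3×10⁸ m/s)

From E = mc², we get m = E/c²
c² = (3×10⁸)² = 9×10¹⁶ m²/s²
m = 2.178×10¹⁷ / 9×10¹⁶ = 2.420 kg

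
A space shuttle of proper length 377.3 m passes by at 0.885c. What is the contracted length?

Proper length L₀ = 377.3 m
γ = 1/√(1 - 0.885²) = 2.148
L = L₀/γ = 377.3/2.148 = 175.7 m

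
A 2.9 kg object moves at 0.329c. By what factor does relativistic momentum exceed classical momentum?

p_rel = γmv, p_class = mv
Ratio = γ = 1/√(1 - 0.329²) = 1.059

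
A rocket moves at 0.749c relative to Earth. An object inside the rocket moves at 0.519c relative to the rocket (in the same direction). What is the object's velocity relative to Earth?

u = (u' + v)/(1 + u'v/c²)
Numerator: 0.519 + 0.749 = 1.268
Denominator: 1 + 0.388731 = 1.388731
u = 1.268/1.388731 = 0.9131c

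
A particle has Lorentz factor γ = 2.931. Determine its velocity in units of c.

From γ = 1/√(1 - v²/c²):
1/γ² = 1/2.931² = 0.1164
v²/c² = 1 - 0.1164 = 0.8836
v/c = √(0.8836) = 0.9400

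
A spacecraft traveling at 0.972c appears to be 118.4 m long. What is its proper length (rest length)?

Contracted length L = 118.4 m
γ = 1/√(1 - 0.972²) = 4.256
L₀ = γL = 4.256 × 118.4 = 503.9 m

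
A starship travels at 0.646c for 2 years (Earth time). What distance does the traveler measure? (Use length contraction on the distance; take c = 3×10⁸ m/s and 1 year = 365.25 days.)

Earth distance: d = v × t = 0.646c × 2 yr = 1.2232×10¹⁶ m
γ = 1.3100
d' = d/γ = 1.2232×10¹⁶/1.3100 = 9.337×10¹⁵ m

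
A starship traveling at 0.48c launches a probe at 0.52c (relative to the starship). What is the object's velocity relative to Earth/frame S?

u = (u' + v)/(1 + u'v/c²)
Numerator: 0.52 + 0.48 = 1
Denominator: 1 + 0.2496 = 1.2496
u = 1/1.2496 = 0.8003c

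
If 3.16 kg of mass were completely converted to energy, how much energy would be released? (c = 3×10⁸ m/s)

Using E = mc²:
c² = (3×10⁸)² = 9×10¹⁶ m²/s²
E = 3.16 × 9×10¹⁶ = 2.844×10¹⁷ J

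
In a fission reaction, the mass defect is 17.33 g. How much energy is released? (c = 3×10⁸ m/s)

Convert mass defect: Δm = 17.33 g = 0.01733 kg
E = Δm·c² = 0.01733 × (3×10⁸)²
= 0.01733 × 9×10¹⁶ = 1.560×10¹⁵ J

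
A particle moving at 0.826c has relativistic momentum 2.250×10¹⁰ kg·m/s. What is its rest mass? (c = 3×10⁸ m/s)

γ = 1/√(1 - 0.826²) = 1.774
v = 0.826 × 3×10⁸ = 2.478×10⁸ m/s
m = p/(γv) = 2.250×10¹⁰/(1.774 × 2.478×10⁸) = 51.18 kg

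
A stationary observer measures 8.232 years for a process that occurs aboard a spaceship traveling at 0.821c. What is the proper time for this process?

Dilated time Δt = 8.232 years
γ = 1/√(1 - 0.821²) = 1.7515
Δt₀ = Δt/γ = 8.232/1.7515 = 4.700 years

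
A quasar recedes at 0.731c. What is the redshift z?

β = 0.731
(1+β)/(1-β) = 1.731/0.269 = 6.435
√(6.435) = 2.537
z = 2.537 - 1 = 1.537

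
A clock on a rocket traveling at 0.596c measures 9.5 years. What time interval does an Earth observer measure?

Proper time Δt₀ = 9.5 years
γ = 1/√(1 - 0.596²) = 1.245
Δt = γΔt₀ = 1.245 × 9.5 = 11.83 years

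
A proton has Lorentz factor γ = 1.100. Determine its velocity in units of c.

From γ = 1/√(1 - v²/c²):
1/γ² = 1/1.100² = 0.82645
v²/c² = 1 - 0.82645 = 0.17355
v/c = √(0.17355) = 0.4166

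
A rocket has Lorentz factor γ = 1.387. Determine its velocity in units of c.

From γ = 1/√(1 - v²/c²):
1/γ² = 1/1.387² = 0.5198
v²/c² = 1 - 0.5198 = 0.4802
v/c = √(0.4802) = 0.6930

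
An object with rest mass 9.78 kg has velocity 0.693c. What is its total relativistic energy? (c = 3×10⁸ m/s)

γ = 1/√(1 - 0.693²) = 1.387
mc² = 9.78 × (3×10⁸)² = 8.802×10¹⁷ J
E = γmc² = 1.387 × 8.802×10¹⁷ = 1.221×10¹⁸ J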